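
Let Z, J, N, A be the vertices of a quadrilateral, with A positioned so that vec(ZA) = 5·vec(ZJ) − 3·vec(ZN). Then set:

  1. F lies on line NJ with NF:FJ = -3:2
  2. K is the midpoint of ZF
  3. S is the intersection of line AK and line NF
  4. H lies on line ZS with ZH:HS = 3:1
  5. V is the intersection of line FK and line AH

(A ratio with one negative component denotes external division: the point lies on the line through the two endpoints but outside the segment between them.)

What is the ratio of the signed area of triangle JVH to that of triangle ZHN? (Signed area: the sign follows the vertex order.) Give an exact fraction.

[JVH]:[ZHN] = 1/3

Choose coordinates Z = (0, 0), J = (1, 0), N = (0, 1), A = (5, -3).
1. F lies on line NJ with NF:FJ = -3:2 ⇒ F = (3, -2)
2. K is the midpoint of ZF ⇒ K = (3/2, -1)
3. S is the intersection of line AK and line NF ⇒ S = (8/3, -5/3)
4. H lies on line ZS with ZH:HS = 3:1 ⇒ H = (2, -5/4)
5. V is the intersection of line FK and line AH ⇒ V = (1, -2/3)
2·[JVH] = 2/3, 2·[ZHN] = 2
[JVH]:[ZHN] = 2/3:2 = 1/3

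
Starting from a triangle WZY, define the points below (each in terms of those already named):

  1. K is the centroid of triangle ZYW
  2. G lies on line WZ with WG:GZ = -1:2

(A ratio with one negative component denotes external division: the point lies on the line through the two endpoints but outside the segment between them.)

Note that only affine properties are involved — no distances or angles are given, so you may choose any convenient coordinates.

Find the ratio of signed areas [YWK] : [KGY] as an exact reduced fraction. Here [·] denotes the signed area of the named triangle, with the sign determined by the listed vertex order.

Choose coordinates W = (0, 0), Z = (1, 0), Y = (0, 1).
1. K is the centroid of triangle ZYW ⇒ K = (1/3, 1/3)
2. G lies on line WZ with WG:GZ = -1:2 ⇒ G = (-1, 0)
2·[YWK] = 1/3, 2·[KGY] = -1
[YWK]:[KGY] = 1/3:-1 = -1/3

[YWK]:[KGY] = -1/3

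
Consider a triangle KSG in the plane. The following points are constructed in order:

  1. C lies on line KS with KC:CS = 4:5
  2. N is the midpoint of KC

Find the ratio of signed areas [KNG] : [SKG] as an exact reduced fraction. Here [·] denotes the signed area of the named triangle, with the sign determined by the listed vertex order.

Assign K = (0, 0), S = (1, 0), G = (0, 1) — the answer is frame-independent, so this choice is without loss of generality.
1. C lies on line KS with KC:CS = 4:5 ⇒ C = (4/9, 0)
2. N is the midpoint of KC ⇒ N = (2/9, 0)
2·[KNG] = 2/9, 2·[SKG] = -1
[KNG]:[SKG] = 2/9:-1 = -2/9

[KNG]:[SKG] = -2/9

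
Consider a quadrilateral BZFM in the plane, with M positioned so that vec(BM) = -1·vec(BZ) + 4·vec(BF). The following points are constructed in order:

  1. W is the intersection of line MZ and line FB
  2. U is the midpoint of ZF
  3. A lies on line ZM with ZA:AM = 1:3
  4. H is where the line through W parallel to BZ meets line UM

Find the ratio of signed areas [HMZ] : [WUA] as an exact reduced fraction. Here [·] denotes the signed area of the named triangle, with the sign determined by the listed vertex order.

Work in coordinates with B = (0, 0), Z = (1, 0), F = (0, 1), M = (-1, 4).
1. W is the intersection of line MZ and line FB ⇒ W = (0, 2)
2. U is the midpoint of ZF ⇒ U = (1/2, 1/2)
3. A lies on line ZM with ZA:AM = 1:3 ⇒ A = (1/2, 1)
4. H is where the line through W parallel to BZ meets line UM ⇒ H = (-1/7, 2)
2·[HMZ] = -4/7, 2·[WUA] = 1/4
[HMZ]:[WUA] = -4/7:1/4 = -16/7

[HMZ]:[WUA] = -16/7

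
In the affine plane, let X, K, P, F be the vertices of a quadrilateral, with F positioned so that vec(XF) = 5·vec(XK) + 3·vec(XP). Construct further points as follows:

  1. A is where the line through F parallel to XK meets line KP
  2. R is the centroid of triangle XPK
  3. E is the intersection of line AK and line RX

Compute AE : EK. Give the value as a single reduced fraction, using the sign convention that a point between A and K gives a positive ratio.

Choose coordinates X = (0, 0), K = (1, 0), P = (0, 1), F = (5, 3).
1. A is where the line through F parallel to XK meets line KP ⇒ A = (-2, 3)
2. R is the centroid of triangle XPK ⇒ R = (1/3, 1/3)
3. E is the intersection of line AK and line RX ⇒ E = (1/2, 1/2)
E = A + t·(K−A) with t = 5/6, so AE:EK = t:(1−t) = 5/6:1/6

AE:EK = 5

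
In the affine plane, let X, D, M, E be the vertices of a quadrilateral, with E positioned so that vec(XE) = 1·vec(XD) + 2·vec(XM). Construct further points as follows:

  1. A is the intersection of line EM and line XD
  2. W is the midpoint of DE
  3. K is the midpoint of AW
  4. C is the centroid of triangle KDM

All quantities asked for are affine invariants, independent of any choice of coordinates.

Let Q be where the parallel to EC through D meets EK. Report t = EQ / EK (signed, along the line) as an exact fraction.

Set X = (0, 0), D = (1, 0), M = (0, 1), E = (1, 2); any affine frame gives the same invariant.
1. A is the intersection of line EM and line XD ⇒ A = (-1, 0)
2. W is the midpoint of DE ⇒ W = (1, 1)
3. K is the midpoint of AW ⇒ K = (0, 1/2)
4. C is the centroid of triangle KDM ⇒ C = (1/3, 1/2)
through D parallel to EC: direction (-2/3, -3/2); meets EK at Q = (11/3, 6)
Q = E + t·(K−E) with t = -8/3

t = -8/3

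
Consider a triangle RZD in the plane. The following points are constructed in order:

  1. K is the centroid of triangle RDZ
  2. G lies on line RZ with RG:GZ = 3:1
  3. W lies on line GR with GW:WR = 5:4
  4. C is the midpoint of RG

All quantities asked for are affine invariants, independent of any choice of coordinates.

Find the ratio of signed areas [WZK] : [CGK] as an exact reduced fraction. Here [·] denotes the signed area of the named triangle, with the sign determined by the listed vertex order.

[WZK]:[CGK] = 16/9

Set R = (0, 0), Z = (1, 0), D = (0, 1); any affine frame gives the same invariant.
1. K is the centroid of triangle RDZ ⇒ K = (1/3, 1/3)
2. G lies on line RZ with RG:GZ = 3:1 ⇒ G = (3/4, 0)
3. W lies on line GR with GW:WR = 5:4 ⇒ W = (1/3, 0)
4. C is the midpoint of RG ⇒ C = (3/8, 0)
2·[WZK] = 2/9, 2·[CGK] = 1/8
[WZK]:[CGK] = 2/9:1/8 = 16/9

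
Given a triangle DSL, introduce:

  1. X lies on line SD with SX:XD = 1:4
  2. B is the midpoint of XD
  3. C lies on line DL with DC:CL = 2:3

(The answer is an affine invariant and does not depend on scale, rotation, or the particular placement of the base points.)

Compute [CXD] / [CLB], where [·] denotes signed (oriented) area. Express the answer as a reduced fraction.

[CXD]:[CLB] = 4/3

Set D = (0, 0), S = (1, 0), L = (0, 1); any affine frame gives the same invariant.
1. X lies on line SD with SX:XD = 1:4 ⇒ X = (4/5, 0)
2. B is the midpoint of XD ⇒ B = (2/5, 0)
3. C lies on line DL with DC:CL = 2:3 ⇒ C = (0, 2/5)
2·[CXD] = -8/25, 2·[CLB] = -6/25
[CXD]:[CLB] = -8/25:-6/25 = 4/3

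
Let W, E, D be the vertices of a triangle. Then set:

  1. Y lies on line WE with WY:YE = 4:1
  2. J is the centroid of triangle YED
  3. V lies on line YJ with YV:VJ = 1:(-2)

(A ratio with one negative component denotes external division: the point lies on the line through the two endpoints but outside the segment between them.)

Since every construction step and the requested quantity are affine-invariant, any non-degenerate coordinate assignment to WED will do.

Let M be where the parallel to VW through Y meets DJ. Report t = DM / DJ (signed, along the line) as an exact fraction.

t = 11/7

Choose coordinates W = (0, 0), E = (1, 0), D = (0, 1).
1. Y lies on line WE with WY:YE = 4:1 ⇒ Y = (4/5, 0)
2. J is the centroid of triangle YED ⇒ J = (3/5, 1/3)
3. V lies on line YJ with YV:VJ = 1:(-2) ⇒ V = (1, -1/3)
through Y parallel to VW: direction (-1, 1/3); meets DJ at M = (33/35, -1/21)
M = D + t·(J−D) with t = 11/7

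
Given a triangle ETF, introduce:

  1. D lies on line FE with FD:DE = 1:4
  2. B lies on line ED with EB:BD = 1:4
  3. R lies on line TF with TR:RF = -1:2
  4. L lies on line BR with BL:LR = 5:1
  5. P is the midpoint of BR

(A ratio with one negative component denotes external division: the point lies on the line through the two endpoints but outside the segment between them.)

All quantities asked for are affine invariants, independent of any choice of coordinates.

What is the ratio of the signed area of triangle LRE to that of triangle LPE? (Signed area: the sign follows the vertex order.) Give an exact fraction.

[LRE]:[LPE] = -1/2

Choose coordinates E = (0, 0), T = (1, 0), F = (0, 1).
1. D lies on line FE with FD:DE = 1:4 ⇒ D = (0, 4/5)
2. B lies on line ED with EB:BD = 1:4 ⇒ B = (0, 4/25)
3. R lies on line TF with TR:RF = -1:2 ⇒ R = (2, -1)
4. L lies on line BR with BL:LR = 5:1 ⇒ L = (5/3, -121/150)
5. P is the midpoint of BR ⇒ P = (1, -21/50)
2·[LRE] = -4/75, 2·[LPE] = 8/75
[LRE]:[LPE] = -4/75:8/75 = -1/2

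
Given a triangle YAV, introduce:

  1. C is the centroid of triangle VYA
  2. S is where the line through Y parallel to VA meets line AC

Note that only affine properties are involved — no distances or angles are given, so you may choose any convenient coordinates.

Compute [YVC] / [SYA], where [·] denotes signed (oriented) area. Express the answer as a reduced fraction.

Assign Y = (0, 0), A = (1, 0), V = (0, 1) — the answer is frame-independent, so this choice is without loss of generality.
1. C is the centroid of triangle VYA ⇒ C = (1/3, 1/3)
2. S is where the line through Y parallel to VA meets line AC ⇒ S = (-1, 1)
2·[YVC] = -1/3, 2·[SYA] = 1
[YVC]:[SYA] = -1/3:1 = -1/3

[YVC]:[SYA] = -1/3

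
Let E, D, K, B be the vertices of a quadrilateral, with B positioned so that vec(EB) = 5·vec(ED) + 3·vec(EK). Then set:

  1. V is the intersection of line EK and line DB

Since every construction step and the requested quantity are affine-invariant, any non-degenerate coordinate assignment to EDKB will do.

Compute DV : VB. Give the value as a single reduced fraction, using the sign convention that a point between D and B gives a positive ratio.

Work in coordinates with E = (0, 0), D = (1, 0), K = (0, 1), B = (5, 3).
1. V is the intersection of line EK and line DB ⇒ V = (0, -3/4)
V = D + t·(B−D) with t = -1/4, so DV:VB = t:(1−t) = -1/4:5/4

DV:VB = -1/5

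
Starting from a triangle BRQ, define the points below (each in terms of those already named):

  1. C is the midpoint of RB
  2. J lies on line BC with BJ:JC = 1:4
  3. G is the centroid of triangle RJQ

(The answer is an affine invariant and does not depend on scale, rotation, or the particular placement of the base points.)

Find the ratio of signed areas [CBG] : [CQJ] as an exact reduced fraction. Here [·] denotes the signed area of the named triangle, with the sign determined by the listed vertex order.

[CBG]:[CQJ] = -5/12

Set B = (0, 0), R = (1, 0), Q = (0, 1); any affine frame gives the same invariant.
1. C is the midpoint of RB ⇒ C = (1/2, 0)
2. J lies on line BC with BJ:JC = 1:4 ⇒ J = (1/10, 0)
3. G is the centroid of triangle RJQ ⇒ G = (11/30, 1/3)
2·[CBG] = -1/6, 2·[CQJ] = 2/5
[CBG]:[CQJ] = -1/6:2/5 = -5/12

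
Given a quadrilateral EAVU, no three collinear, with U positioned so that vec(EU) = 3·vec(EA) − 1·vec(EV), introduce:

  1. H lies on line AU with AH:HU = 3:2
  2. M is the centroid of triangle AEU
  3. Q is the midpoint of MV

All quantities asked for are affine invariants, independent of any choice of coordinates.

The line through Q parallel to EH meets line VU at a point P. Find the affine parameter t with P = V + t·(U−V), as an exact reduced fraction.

t = 16/39

Assign E = (0, 0), A = (1, 0), V = (0, 1), U = (3, -1) — the answer is frame-independent, so this choice is without loss of generality.
1. H lies on line AU with AH:HU = 3:2 ⇒ H = (11/5, -3/5)
2. M is the centroid of triangle AEU ⇒ M = (4/3, -1/3)
3. Q is the midpoint of MV ⇒ Q = (2/3, 1/3)
through Q parallel to EH: direction (11/5, -3/5); meets VU at P = (16/13, 7/39)
P = V + t·(U−V) with t = 16/39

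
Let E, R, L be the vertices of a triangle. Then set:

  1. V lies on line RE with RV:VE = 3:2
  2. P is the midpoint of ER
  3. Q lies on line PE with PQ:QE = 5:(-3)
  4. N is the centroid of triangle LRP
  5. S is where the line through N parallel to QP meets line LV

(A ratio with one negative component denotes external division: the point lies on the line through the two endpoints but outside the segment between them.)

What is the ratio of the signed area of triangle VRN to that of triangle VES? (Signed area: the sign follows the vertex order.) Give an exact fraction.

[VRN]:[VES] = -3/2

Set E = (0, 0), R = (1, 0), L = (0, 1); any affine frame gives the same invariant.
1. V lies on line RE with RV:VE = 3:2 ⇒ V = (2/5, 0)
2. P is the midpoint of ER ⇒ P = (1/2, 0)
3. Q lies on line PE with PQ:QE = 5:(-3) ⇒ Q = (-3/4, 0)
4. N is the centroid of triangle LRP ⇒ N = (1/2, 1/3)
5. S is where the line through N parallel to QP meets line LV ⇒ S = (4/15, 1/3)
2·[VRN] = 1/5, 2·[VES] = -2/15
[VRN]:[VES] = 1/5:-2/15 = -3/2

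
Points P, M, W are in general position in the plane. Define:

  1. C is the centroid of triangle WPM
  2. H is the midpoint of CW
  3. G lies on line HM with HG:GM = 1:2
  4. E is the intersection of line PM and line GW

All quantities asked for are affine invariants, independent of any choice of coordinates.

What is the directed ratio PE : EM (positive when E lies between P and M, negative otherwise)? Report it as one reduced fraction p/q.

PE:EM = 4

Set P = (0, 0), M = (1, 0), W = (0, 1); any affine frame gives the same invariant.
1. C is the centroid of triangle WPM ⇒ C = (1/3, 1/3)
2. H is the midpoint of CW ⇒ H = (1/6, 2/3)
3. G lies on line HM with HG:GM = 1:2 ⇒ G = (4/9, 4/9)
4. E is the intersection of line PM and line GW ⇒ E = (4/5, 0)
E = P + t·(M−P) with t = 4/5, so PE:EM = t:(1−t) = 4/5:1/5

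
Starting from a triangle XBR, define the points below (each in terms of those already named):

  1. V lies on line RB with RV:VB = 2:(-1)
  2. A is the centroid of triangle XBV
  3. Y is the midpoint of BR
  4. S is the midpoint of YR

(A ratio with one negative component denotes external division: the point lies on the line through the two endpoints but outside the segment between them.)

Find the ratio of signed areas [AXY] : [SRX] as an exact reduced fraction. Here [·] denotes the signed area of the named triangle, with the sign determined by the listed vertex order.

Assign X = (0, 0), B = (1, 0), R = (0, 1) — the answer is frame-independent, so this choice is without loss of generality.
1. V lies on line RB with RV:VB = 2:(-1) ⇒ V = (2, -1)
2. A is the centroid of triangle XBV ⇒ A = (1, -1/3)
3. Y is the midpoint of BR ⇒ Y = (1/2, 1/2)
4. S is the midpoint of YR ⇒ S = (1/4, 3/4)
2·[AXY] = -2/3, 2·[SRX] = 1/4
[AXY]:[SRX] = -2/3:1/4 = -8/3

[AXY]:[SRX] = -8/3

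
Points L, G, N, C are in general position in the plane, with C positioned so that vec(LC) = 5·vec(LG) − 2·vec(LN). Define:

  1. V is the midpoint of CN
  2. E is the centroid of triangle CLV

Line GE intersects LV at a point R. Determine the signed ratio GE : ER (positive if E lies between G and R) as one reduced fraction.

GE:ER = -8/5

Assign L = (0, 0), G = (1, 0), N = (0, 1), C = (5, -2) — the answer is frame-independent, so this choice is without loss of generality.
1. V is the midpoint of CN ⇒ V = (5/2, -1/2)
2. E is the centroid of triangle CLV ⇒ E = (5/2, -5/6)
line GE meets LV at R = (25/16, -5/16)
E = G + t·(R−G) with t = 8/3, so GE:ER = 8/3:-5/3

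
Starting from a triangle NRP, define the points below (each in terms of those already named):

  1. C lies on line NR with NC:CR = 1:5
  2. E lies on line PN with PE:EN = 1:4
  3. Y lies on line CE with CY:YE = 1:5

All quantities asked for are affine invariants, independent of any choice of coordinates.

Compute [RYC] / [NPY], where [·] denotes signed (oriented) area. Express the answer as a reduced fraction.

[RYC]:[NPY] = -4/5

Assign N = (0, 0), R = (1, 0), P = (0, 1) — the answer is frame-independent, so this choice is without loss of generality.
1. C lies on line NR with NC:CR = 1:5 ⇒ C = (1/6, 0)
2. E lies on line PN with PE:EN = 1:4 ⇒ E = (0, 4/5)
3. Y lies on line CE with CY:YE = 1:5 ⇒ Y = (5/36, 2/15)
2·[RYC] = 1/9, 2·[NPY] = -5/36
[RYC]:[NPY] = 1/9:-5/36 = -4/5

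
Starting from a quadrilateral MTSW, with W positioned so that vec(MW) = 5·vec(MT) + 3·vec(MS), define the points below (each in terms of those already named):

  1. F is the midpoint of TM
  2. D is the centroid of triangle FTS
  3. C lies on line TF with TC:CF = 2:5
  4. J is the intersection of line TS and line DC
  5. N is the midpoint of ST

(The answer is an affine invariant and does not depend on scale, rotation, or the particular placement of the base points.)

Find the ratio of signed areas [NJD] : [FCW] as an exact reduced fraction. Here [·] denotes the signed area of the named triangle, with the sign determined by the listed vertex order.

[NJD]:[FCW] = -7/18

Assign M = (0, 0), T = (1, 0), S = (0, 1), W = (5, 3) — the answer is frame-independent, so this choice is without loss of generality.
1. F is the midpoint of TM ⇒ F = (1/2, 0)
2. D is the centroid of triangle FTS ⇒ D = (1/2, 1/3)
3. C lies on line TF with TC:CF = 2:5 ⇒ C = (6/7, 0)
4. J is the intersection of line TS and line DC ⇒ J = (3, -2)
5. N is the midpoint of ST ⇒ N = (1/2, 1/2)
2·[NJD] = -5/12, 2·[FCW] = 15/14
[NJD]:[FCW] = -5/12:15/14 = -7/18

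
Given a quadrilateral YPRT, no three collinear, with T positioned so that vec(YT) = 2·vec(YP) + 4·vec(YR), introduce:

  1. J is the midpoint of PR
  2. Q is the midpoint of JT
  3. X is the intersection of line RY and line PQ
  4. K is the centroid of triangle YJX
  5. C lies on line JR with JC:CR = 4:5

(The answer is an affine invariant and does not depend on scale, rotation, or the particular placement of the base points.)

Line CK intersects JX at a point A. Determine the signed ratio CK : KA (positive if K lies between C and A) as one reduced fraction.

CK:KA = 13/27

Work in coordinates with Y = (0, 0), P = (1, 0), R = (0, 1), T = (2, 4).
1. J is the midpoint of PR ⇒ J = (1/2, 1/2)
2. Q is the midpoint of JT ⇒ Q = (5/4, 9/4)
3. X is the intersection of line RY and line PQ ⇒ X = (0, -9)
4. K is the centroid of triangle YJX ⇒ K = (1/6, -17/6)
5. C lies on line JR with JC:CR = 4:5 ⇒ C = (5/18, 13/18)
line CK meets JX at A = (-5/78, -797/78)
K = C + t·(A−C) with t = 13/40, so CK:KA = 13/40:27/40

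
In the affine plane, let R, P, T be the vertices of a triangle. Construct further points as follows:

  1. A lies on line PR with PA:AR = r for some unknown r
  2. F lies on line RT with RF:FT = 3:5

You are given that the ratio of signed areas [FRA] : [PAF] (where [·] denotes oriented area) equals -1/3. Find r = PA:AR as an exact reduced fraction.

r = 3

Work in coordinates with R = (0, 0), P = (1, 0), T = (0, 1).
1. With PA:AR = r, write λ = r/(r+1) so A = P + λ·(R−P); A is affine-linear in λ
2. F lies on line RT with RF:FT = 3:5 ⇒ F = (0, 3/8)
Every point depending on A is an affine combination of A and λ-independent points, so each such coordinate is linear in λ; the λ² term in each signed area is a multiple of (R−P)×(R−P) = 0, so 2·[FRA] and 2·[PAF] are each linear in λ. Evaluating at λ=0 and λ=1:
  2·[FRA] = -3/8·λ + 3/8,   2·[PAF] = -3/8·λ
So [FRA]:[PAF] = (-3/8·λ + 3/8) / (-3/8·λ). Setting this equal to -1/3:
  -3/8·λ + 3/8 = -1/3·(-3/8·λ)  ⇒  λ = 3/4
Then r = λ/(1−λ) = (3/4)/(1/4) = 3. Check: with r = 3, A = (1/4, 0) and [FRA]:[PAF] = -1/3 as required.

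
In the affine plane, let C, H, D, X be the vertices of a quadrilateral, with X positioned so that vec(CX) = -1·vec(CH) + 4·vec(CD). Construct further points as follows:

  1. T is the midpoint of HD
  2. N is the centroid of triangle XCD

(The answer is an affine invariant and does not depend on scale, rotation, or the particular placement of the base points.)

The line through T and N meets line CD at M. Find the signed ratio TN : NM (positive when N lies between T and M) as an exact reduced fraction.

Work in coordinates with C = (0, 0), H = (1, 0), D = (0, 1), X = (-1, 4).
1. T is the midpoint of HD ⇒ T = (1/2, 1/2)
2. N is the centroid of triangle XCD ⇒ N = (-1/3, 5/3)
line TN meets CD at M = (0, 6/5)
N = T + t·(M−T) with t = 5/3, so TN:NM = 5/3:-2/3

TN:NM = -5/2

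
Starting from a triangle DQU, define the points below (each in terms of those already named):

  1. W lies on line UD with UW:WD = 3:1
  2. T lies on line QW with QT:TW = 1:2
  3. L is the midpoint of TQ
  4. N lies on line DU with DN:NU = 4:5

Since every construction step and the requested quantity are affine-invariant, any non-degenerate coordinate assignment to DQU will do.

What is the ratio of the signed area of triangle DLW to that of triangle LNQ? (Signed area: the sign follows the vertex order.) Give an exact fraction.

[DLW]:[LNQ] = -45/7

Work in coordinates with D = (0, 0), Q = (1, 0), U = (0, 1).
1. W lies on line UD with UW:WD = 3:1 ⇒ W = (0, 1/4)
2. T lies on line QW with QT:TW = 1:2 ⇒ T = (2/3, 1/12)
3. L is the midpoint of TQ ⇒ L = (5/6, 1/24)
4. N lies on line DU with DN:NU = 4:5 ⇒ N = (0, 4/9)
2·[DLW] = 5/24, 2·[LNQ] = -7/216
[DLW]:[LNQ] = 5/24:-7/216 = -45/7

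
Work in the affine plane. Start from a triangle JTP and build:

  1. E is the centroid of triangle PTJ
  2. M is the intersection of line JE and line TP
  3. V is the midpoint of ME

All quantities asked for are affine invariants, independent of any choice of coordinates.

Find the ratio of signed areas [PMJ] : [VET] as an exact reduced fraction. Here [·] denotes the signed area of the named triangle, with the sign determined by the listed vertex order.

[PMJ]:[VET] = -6

Work in coordinates with J = (0, 0), T = (1, 0), P = (0, 1).
1. E is the centroid of triangle PTJ ⇒ E = (1/3, 1/3)
2. M is the intersection of line JE and line TP ⇒ M = (1/2, 1/2)
3. V is the midpoint of ME ⇒ V = (5/12, 5/12)
2·[PMJ] = -1/2, 2·[VET] = 1/12
[PMJ]:[VET] = -1/2:1/12 = -6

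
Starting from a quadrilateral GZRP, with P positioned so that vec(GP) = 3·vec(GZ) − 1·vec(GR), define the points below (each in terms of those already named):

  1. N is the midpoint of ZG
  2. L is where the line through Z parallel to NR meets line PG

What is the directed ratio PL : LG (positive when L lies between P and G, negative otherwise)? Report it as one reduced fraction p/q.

PL:LG = 3/2

Assign G = (0, 0), Z = (1, 0), R = (0, 1), P = (3, -1) — the answer is frame-independent, so this choice is without loss of generality.
1. N is the midpoint of ZG ⇒ N = (1/2, 0)
2. L is where the line through Z parallel to NR meets line PG ⇒ L = (6/5, -2/5)
L = P + t·(G−P) with t = 3/5, so PL:LG = t:(1−t) = 3/5:2/5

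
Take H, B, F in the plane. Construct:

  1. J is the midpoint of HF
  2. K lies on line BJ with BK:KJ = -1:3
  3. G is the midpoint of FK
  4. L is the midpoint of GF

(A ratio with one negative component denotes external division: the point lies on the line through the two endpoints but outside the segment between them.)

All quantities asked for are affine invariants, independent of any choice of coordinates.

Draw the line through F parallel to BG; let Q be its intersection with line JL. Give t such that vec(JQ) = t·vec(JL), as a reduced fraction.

Work in coordinates with H = (0, 0), B = (1, 0), F = (0, 1).
1. J is the midpoint of HF ⇒ J = (0, 1/2)
2. K lies on line BJ with BK:KJ = -1:3 ⇒ K = (3/2, -1/4)
3. G is the midpoint of FK ⇒ G = (3/4, 3/8)
4. L is the midpoint of GF ⇒ L = (3/8, 11/16)
through F parallel to BG: direction (-1/4, 3/8); meets JL at Q = (1/4, 5/8)
Q = J + t·(L−J) with t = 2/3

t = 2/3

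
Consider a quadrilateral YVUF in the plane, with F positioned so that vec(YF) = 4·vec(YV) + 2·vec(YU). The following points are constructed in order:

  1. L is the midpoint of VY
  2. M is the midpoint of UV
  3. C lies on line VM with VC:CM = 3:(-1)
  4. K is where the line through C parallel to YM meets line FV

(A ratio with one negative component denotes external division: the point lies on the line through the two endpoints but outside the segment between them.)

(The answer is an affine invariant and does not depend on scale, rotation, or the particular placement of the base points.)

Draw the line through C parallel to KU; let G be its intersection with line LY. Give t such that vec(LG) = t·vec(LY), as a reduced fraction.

Set Y = (0, 0), V = (1, 0), U = (0, 1), F = (4, 2); any affine frame gives the same invariant.
1. L is the midpoint of VY ⇒ L = (1/2, 0)
2. M is the midpoint of UV ⇒ M = (1/2, 1/2)
3. C lies on line VM with VC:CM = 3:(-1) ⇒ C = (1/4, 3/4)
4. K is where the line through C parallel to YM meets line FV ⇒ K = (-7/2, -3)
through C parallel to KU: direction (7/2, 4); meets LY at G = (-13/32, 0)
G = L + t·(Y−L) with t = 29/16

t = 29/16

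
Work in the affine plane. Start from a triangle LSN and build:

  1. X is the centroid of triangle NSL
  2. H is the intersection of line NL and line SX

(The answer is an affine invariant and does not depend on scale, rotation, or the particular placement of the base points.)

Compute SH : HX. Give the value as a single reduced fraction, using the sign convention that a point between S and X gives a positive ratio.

SH:HX = -3

Assign L = (0, 0), S = (1, 0), N = (0, 1) — the answer is frame-independent, so this choice is without loss of generality.
1. X is the centroid of triangle NSL ⇒ X = (1/3, 1/3)
2. H is the intersection of line NL and line SX ⇒ H = (0, 1/2)
H = S + t·(X−S) with t = 3/2, so SH:HX = t:(1−t) = 3/2:-1/2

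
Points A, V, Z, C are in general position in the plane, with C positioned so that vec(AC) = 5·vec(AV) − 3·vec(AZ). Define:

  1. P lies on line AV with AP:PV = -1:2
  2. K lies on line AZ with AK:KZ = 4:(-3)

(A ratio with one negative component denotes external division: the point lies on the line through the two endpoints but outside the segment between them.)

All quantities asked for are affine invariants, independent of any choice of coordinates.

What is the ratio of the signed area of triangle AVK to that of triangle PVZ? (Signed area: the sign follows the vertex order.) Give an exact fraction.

[AVK]:[PVZ] = 2

Choose coordinates A = (0, 0), V = (1, 0), Z = (0, 1), C = (5, -3).
1. P lies on line AV with AP:PV = -1:2 ⇒ P = (-1, 0)
2. K lies on line AZ with AK:KZ = 4:(-3) ⇒ K = (0, 4)
2·[AVK] = 4, 2·[PVZ] = 2
[AVK]:[PVZ] = 4:2 = 2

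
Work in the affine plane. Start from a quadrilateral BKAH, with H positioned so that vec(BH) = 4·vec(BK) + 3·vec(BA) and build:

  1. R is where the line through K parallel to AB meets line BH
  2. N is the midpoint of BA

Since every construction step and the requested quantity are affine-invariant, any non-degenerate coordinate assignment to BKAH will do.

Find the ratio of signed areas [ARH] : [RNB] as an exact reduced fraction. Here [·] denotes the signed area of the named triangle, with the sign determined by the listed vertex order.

[ARH]:[RNB] = 6

Set B = (0, 0), K = (1, 0), A = (0, 1), H = (4, 3); any affine frame gives the same invariant.
1. R is where the line through K parallel to AB meets line BH ⇒ R = (1, 3/4)
2. N is the midpoint of BA ⇒ N = (0, 1/2)
2·[ARH] = 3, 2·[RNB] = 1/2
[ARH]:[RNB] = 3:1/2 = 6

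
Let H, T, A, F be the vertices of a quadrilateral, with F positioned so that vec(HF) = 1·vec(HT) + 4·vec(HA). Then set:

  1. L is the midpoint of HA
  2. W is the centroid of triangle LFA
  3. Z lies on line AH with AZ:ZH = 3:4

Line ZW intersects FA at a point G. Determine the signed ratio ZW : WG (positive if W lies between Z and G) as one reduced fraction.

Choose coordinates H = (0, 0), T = (1, 0), A = (0, 1), F = (1, 4).
1. L is the midpoint of HA ⇒ L = (0, 1/2)
2. W is the centroid of triangle LFA ⇒ W = (1/3, 11/6)
3. Z lies on line AH with AZ:ZH = 3:4 ⇒ Z = (0, 4/7)
line ZW meets FA at G = (6/11, 29/11)
W = Z + t·(G−Z) with t = 11/18, so ZW:WG = 11/18:7/18

ZW:WG = 11/7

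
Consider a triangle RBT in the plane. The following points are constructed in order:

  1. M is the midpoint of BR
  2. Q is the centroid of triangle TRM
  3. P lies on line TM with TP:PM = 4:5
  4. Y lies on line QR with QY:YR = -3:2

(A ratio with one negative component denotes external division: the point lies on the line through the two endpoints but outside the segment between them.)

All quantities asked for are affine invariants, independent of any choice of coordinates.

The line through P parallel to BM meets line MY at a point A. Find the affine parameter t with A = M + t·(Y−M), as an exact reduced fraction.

t = -5/6

Set R = (0, 0), B = (1, 0), T = (0, 1); any affine frame gives the same invariant.
1. M is the midpoint of BR ⇒ M = (1/2, 0)
2. Q is the centroid of triangle TRM ⇒ Q = (1/6, 1/3)
3. P lies on line TM with TP:PM = 4:5 ⇒ P = (2/9, 5/9)
4. Y lies on line QR with QY:YR = -3:2 ⇒ Y = (-1/3, -2/3)
through P parallel to BM: direction (-1/2, 0); meets MY at A = (43/36, 5/9)
A = M + t·(Y−M) with t = -5/6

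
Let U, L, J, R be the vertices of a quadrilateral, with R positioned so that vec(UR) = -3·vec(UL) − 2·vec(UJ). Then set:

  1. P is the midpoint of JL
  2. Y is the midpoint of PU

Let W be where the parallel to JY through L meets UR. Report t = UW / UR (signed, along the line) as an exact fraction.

t = -3/11

Choose coordinates U = (0, 0), L = (1, 0), J = (0, 1), R = (-3, -2).
1. P is the midpoint of JL ⇒ P = (1/2, 1/2)
2. Y is the midpoint of PU ⇒ Y = (1/4, 1/4)
through L parallel to JY: direction (1/4, -3/4); meets UR at W = (9/11, 6/11)
W = U + t·(R−U) with t = -3/11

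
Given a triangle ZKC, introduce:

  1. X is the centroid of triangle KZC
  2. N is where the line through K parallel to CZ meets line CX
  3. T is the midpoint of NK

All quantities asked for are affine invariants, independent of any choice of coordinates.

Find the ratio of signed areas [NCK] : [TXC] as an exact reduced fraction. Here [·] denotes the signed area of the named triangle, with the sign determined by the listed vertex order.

[NCK]:[TXC] = 6

Work in coordinates with Z = (0, 0), K = (1, 0), C = (0, 1).
1. X is the centroid of triangle KZC ⇒ X = (1/3, 1/3)
2. N is where the line through K parallel to CZ meets line CX ⇒ N = (1, -1)
3. T is the midpoint of NK ⇒ T = (1, -1/2)
2·[NCK] = -1, 2·[TXC] = -1/6
[NCK]:[TXC] = -1:-1/6 = 6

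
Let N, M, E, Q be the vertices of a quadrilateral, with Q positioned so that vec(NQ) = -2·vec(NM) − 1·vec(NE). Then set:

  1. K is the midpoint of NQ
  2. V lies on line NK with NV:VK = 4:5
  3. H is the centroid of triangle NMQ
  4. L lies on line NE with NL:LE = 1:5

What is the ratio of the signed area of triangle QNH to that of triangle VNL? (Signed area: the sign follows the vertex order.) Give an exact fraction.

Choose coordinates N = (0, 0), M = (1, 0), E = (0, 1), Q = (-2, -1).
1. K is the midpoint of NQ ⇒ K = (-1, -1/2)
2. V lies on line NK with NV:VK = 4:5 ⇒ V = (-4/9, -2/9)
3. H is the centroid of triangle NMQ ⇒ H = (-1/3, -1/3)
4. L lies on line NE with NL:LE = 1:5 ⇒ L = (0, 1/6)
2·[QNH] = -1/3, 2·[VNL] = 2/27
[QNH]:[VNL] = -1/3:2/27 = -9/2

[QNH]:[VNL] = -9/2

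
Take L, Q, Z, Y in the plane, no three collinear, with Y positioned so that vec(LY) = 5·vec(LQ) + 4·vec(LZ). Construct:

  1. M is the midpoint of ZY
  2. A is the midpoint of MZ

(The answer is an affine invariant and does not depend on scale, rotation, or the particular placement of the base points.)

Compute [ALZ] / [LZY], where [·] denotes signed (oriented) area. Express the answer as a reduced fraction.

[ALZ]:[LZY] = 1/4

Choose coordinates L = (0, 0), Q = (1, 0), Z = (0, 1), Y = (5, 4).
1. M is the midpoint of ZY ⇒ M = (5/2, 5/2)
2. A is the midpoint of MZ ⇒ A = (5/4, 7/4)
2·[ALZ] = -5/4, 2·[LZY] = -5
[ALZ]:[LZY] = -5/4:-5 = 1/4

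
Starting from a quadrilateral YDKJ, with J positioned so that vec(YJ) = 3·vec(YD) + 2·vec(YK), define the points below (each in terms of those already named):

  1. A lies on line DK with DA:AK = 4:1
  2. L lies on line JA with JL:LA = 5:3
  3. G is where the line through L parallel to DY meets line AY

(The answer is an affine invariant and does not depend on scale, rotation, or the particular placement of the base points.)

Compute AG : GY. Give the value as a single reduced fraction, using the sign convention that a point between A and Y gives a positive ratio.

AG:GY = -9/25

Set Y = (0, 0), D = (1, 0), K = (0, 1), J = (3, 2); any affine frame gives the same invariant.
1. A lies on line DK with DA:AK = 4:1 ⇒ A = (1/5, 4/5)
2. L lies on line JA with JL:LA = 5:3 ⇒ L = (5/4, 5/4)
3. G is where the line through L parallel to DY meets line AY ⇒ G = (5/16, 5/4)
G = A + t·(Y−A) with t = -9/16, so AG:GY = t:(1−t) = -9/16:25/16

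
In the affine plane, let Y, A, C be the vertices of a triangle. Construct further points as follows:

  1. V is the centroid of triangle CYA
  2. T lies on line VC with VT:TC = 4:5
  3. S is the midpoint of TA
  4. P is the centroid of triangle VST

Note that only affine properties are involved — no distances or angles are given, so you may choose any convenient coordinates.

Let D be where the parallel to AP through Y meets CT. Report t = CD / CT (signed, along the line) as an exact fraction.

Set Y = (0, 0), A = (1, 0), C = (0, 1); any affine frame gives the same invariant.
1. V is the centroid of triangle CYA ⇒ V = (1/3, 1/3)
2. T lies on line VC with VT:TC = 4:5 ⇒ T = (5/27, 17/27)
3. S is the midpoint of TA ⇒ S = (16/27, 17/54)
4. P is the centroid of triangle VST ⇒ P = (10/27, 23/54)
through Y parallel to AP: direction (-17/27, 23/54); meets CT at D = (34/45, -23/45)
D = C + t·(T−C) with t = 102/25

t = 102/25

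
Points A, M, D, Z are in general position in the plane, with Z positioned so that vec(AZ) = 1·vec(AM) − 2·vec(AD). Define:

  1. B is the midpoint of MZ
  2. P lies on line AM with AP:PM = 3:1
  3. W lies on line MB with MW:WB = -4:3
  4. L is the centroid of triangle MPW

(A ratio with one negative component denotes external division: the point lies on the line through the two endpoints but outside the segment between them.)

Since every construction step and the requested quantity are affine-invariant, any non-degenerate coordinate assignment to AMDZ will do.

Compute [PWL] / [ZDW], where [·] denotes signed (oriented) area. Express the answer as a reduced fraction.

[PWL]:[ZDW] = 1/6

Work in coordinates with A = (0, 0), M = (1, 0), D = (0, 1), Z = (1, -2).
1. B is the midpoint of MZ ⇒ B = (1, -1)
2. P lies on line AM with AP:PM = 3:1 ⇒ P = (3/4, 0)
3. W lies on line MB with MW:WB = -4:3 ⇒ W = (1, -4)
4. L is the centroid of triangle MPW ⇒ L = (11/12, -4/3)
2·[PWL] = 1/3, 2·[ZDW] = 2
[PWL]:[ZDW] = 1/3:2 = 1/6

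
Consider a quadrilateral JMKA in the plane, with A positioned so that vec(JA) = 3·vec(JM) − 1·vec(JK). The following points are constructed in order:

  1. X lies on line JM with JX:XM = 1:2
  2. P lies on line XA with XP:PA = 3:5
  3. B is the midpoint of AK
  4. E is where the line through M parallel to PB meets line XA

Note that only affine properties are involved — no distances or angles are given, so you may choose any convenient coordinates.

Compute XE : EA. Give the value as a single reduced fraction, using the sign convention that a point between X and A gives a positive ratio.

Set J = (0, 0), M = (1, 0), K = (0, 1), A = (3, -1); any affine frame gives the same invariant.
1. X lies on line JM with JX:XM = 1:2 ⇒ X = (1/3, 0)
2. P lies on line XA with XP:PA = 3:5 ⇒ P = (4/3, -3/8)
3. B is the midpoint of AK ⇒ B = (3/2, 0)
4. E is where the line through M parallel to PB meets line XA ⇒ E = (19/21, -3/14)
E = X + t·(A−X) with t = 3/14, so XE:EA = t:(1−t) = 3/14:11/14

XE:EA = 3/11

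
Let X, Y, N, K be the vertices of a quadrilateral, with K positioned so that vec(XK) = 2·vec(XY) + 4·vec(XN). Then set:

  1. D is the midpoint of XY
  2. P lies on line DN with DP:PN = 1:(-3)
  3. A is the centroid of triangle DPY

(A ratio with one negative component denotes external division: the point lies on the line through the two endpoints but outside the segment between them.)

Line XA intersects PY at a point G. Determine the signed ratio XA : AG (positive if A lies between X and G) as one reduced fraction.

Set X = (0, 0), Y = (1, 0), N = (0, 1), K = (2, 4); any affine frame gives the same invariant.
1. D is the midpoint of XY ⇒ D = (1/2, 0)
2. P lies on line DN with DP:PN = 1:(-3) ⇒ P = (3/4, -1/2)
3. A is the centroid of triangle DPY ⇒ A = (3/4, -1/6)
line XA meets PY at G = (9/10, -1/5)
A = X + t·(G−X) with t = 5/6, so XA:AG = 5/6:1/6

XA:AG = 5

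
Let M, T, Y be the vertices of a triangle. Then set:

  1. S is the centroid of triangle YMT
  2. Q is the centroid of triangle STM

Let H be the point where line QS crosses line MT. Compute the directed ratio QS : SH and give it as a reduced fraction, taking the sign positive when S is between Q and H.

Set M = (0, 0), T = (1, 0), Y = (0, 1); any affine frame gives the same invariant.
1. S is the centroid of triangle YMT ⇒ S = (1/3, 1/3)
2. Q is the centroid of triangle STM ⇒ Q = (4/9, 1/9)
line QS meets MT at H = (1/2, 0)
S = Q + t·(H−Q) with t = -2, so QS:SH = -2:3

QS:SH = -2/3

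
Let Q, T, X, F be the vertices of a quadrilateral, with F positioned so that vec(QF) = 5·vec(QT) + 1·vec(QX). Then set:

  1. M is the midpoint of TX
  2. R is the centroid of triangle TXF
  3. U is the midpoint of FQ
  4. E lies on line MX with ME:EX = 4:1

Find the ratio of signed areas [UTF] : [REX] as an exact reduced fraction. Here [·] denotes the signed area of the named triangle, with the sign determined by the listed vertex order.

[UTF]:[REX] = -3

Choose coordinates Q = (0, 0), T = (1, 0), X = (0, 1), F = (5, 1).
1. M is the midpoint of TX ⇒ M = (1/2, 1/2)
2. R is the centroid of triangle TXF ⇒ R = (2, 2/3)
3. U is the midpoint of FQ ⇒ U = (5/2, 1/2)
4. E lies on line MX with ME:EX = 4:1 ⇒ E = (1/10, 9/10)
2·[UTF] = 1/2, 2·[REX] = -1/6
[UTF]:[REX] = 1/2:-1/6 = -3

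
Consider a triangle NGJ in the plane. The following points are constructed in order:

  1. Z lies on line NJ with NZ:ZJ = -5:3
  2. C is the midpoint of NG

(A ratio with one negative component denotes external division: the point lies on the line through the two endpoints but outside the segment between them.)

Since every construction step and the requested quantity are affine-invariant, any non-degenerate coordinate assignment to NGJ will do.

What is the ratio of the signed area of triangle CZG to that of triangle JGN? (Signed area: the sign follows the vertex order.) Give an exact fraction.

Set N = (0, 0), G = (1, 0), J = (0, 1); any affine frame gives the same invariant.
1. Z lies on line NJ with NZ:ZJ = -5:3 ⇒ Z = (0, 5/2)
2. C is the midpoint of NG ⇒ C = (1/2, 0)
2·[CZG] = -5/4, 2·[JGN] = -1
[CZG]:[JGN] = -5/4:-1 = 5/4

[CZG]:[JGN] = 5/4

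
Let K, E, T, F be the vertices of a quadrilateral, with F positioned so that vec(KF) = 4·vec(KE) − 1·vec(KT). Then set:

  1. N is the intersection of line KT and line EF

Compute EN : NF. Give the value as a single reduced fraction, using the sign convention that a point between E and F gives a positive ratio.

EN:NF = -1/4

Assign K = (0, 0), E = (1, 0), T = (0, 1), F = (4, -1) — the answer is frame-independent, so this choice is without loss of generality.
1. N is the intersection of line KT and line EF ⇒ N = (0, 1/3)
N = E + t·(F−E) with t = -1/3, so EN:NF = t:(1−t) = -1/3:4/3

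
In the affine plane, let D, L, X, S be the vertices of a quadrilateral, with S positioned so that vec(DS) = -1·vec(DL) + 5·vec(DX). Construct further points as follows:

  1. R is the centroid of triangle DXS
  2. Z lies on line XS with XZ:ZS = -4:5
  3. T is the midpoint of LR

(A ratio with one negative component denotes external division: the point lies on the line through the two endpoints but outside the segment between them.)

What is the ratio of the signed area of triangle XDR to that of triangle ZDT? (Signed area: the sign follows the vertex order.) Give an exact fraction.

Set D = (0, 0), L = (1, 0), X = (0, 1), S = (-1, 5); any affine frame gives the same invariant.
1. R is the centroid of triangle DXS ⇒ R = (-1/3, 2)
2. Z lies on line XS with XZ:ZS = -4:5 ⇒ Z = (4, -15)
3. T is the midpoint of LR ⇒ T = (1/3, 1)
2·[XDR] = -1/3, 2·[ZDT] = -9
[XDR]:[ZDT] = -1/3:-9 = 1/27

[XDR]:[ZDT] = 1/27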